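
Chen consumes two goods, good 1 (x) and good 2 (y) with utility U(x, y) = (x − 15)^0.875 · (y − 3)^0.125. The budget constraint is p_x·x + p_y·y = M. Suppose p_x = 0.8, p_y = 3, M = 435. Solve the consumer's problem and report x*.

x* = 467.8125

Let x' = x−15, y' = y−3. MRS = 7·y'/x' = p_x/p_y.
Substituting into the budget: x* = 15 + 0.875·(M − 15·p_x − 3·p_y)/p_x, and y* = 3 + 0.125·(…)/p_y.
Discretionary income = 435 − 15·0.8 − 3·3 = 414; x* = 15 + 0.875·414/0.8 = 467.8125.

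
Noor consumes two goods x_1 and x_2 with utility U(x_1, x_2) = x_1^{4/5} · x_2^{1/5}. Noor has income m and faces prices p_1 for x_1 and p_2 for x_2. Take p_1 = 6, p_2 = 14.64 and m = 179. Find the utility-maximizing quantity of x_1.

Tangency: MRS = 4·x_2/x_1 = p_1/p_2.
Rearranging, p_2·x_2 = (1/4)·p_1·x_1. Substituting into the budget gives p_1·x_1·(1 + (1/4)) = m.
Demand: x_1*(p_1,p_2,m) = 0.8·m/p_1 and x_2* = 0.2·m/p_2.
At p_1=6, p_2=14.64, m=179: x_1* = 0.8·179/6 = 23.8667.

x_1* = 23.8667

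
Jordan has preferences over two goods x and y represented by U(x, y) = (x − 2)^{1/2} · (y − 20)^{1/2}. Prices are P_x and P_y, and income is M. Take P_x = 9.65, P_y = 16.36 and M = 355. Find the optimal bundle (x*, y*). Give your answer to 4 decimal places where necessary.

x* = 2.4404, y* = 20.2598

MRS = (y−20)/(x−2). Tangency with P_x/P_y gives y−20 = (P_x/P_y)·(x−2).
After buying the subsistence bundle (2, 20), a share 0.5 of the remaining income goes to x: x* = 2 + 0.5·(M − 2P_x − 20P_y)/P_x.
Discretionary income = 355 − 2·9.65 − 20·16.36 = 8.5; x* = 2 + 0.5·8.5/9.65 = 2.4404; y* = 20 + 0.5·8.5/16.36 = 20.2598.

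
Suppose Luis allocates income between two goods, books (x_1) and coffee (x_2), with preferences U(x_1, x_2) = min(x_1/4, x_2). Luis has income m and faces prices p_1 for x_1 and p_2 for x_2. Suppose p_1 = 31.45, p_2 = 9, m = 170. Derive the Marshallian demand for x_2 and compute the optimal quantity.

Demand: x_1*(p_1,p_2,m) = 4·m/(4·p_1 + p_2), x_2* = m/(4·p_1 + p_2).
Here 4·31.45 + 9 = 134.8, giving x_2* = 1.2611.

x_2* = 1.2611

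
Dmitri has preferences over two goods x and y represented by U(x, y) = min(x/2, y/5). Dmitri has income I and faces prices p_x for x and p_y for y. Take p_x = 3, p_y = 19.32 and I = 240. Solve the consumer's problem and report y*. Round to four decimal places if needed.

y* = 11.6959

With perfect complements, no substitution: consume in ratio x:y = 2:5.
Budget: p_x·x + p_y·(5/2)·x = I, so (2·p_x + 5·p_y)·x = 2·I.
Demand: x*(p_x,p_y,I) = 2·I/(2·p_x + 5·p_y), y* = 5·I/(2·p_x + 5·p_y).
Here 2·3 + 5·19.32 = 102.6, giving y* = 11.6959.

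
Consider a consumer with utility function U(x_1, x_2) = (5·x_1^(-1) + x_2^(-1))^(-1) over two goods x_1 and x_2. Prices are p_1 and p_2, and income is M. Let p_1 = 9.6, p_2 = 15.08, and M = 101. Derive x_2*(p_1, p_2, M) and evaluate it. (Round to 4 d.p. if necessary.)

MRS = MU_x_1/MU_x_2 = 5·(x_2/x_1)^(2). Set equal to p_1/p_2.
Hence x_2/x_1 = ((1/5)·p_1/p_2)^(1/(2)), i.e. raised to the 0.5 power.
With the ratio pinned down, the budget gives x_1* = M/(p_1 + p_2·(x_2/x_1)) and x_2* = (x_2/x_1)·x_1*.
Numerically x_2/x_1 = 0.356821, so x_1* = 101/(9.6 + 15.08·0.356821) = 6.7419 and x_2* = 0.356821·6.7419 = 2.4057.

x_2* = 2.4057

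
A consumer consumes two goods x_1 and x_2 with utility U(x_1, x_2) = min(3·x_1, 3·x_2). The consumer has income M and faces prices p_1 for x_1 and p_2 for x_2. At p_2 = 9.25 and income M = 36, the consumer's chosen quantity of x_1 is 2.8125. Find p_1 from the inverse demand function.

p_1 = 3.55

Leontief preferences: the optimum is at the kink where x_1/3 = x_2/3, i.e. x_2 = x_1.
Budget: p_1·x_1 + p_2·x_1 = M, so (3·p_1 + 3·p_2)·x_1 = 3·M.
Demand: x_1*(p_1,p_2,M) = 3·M/(3·p_1 + 3·p_2), x_2* = 3·M/(3·p_1 + 3·p_2).
Set x_1* = 2.8125 in the demand function and solve for p_1: p_1 = 3.55.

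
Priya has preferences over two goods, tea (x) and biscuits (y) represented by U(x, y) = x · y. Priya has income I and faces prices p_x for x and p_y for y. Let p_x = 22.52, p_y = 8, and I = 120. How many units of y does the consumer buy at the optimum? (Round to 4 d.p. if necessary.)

y* = 7.5

Demand: x*(p_x,p_y,I) = 0.5·I/p_x and y* = 0.5·I/p_y.
At p_x=22.52, p_y=8, I=120: y* = 0.5·120/8 = 7.5.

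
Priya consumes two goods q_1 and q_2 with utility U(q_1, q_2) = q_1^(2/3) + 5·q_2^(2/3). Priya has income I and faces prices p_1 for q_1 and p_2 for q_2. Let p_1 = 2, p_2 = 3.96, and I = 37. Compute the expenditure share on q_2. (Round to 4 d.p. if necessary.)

MRS = MU_q_1/MU_q_2 = (1/5)·(q_2/q_1)^(1/3). Set equal to p_1/p_2.
Hence q_2/q_1 = (5·p_1/p_2)^(1/(1/3)), i.e. raised to the 3 power.
With the ratio pinned down, the budget gives q_1* = I/(p_1 + p_2·(q_2/q_1)) and q_2* = (q_2/q_1)·q_1*.
Numerically q_2/q_1 = 16.103284, so q_1* = 37/(2 + 3.96·16.103284) = 0.5626 and q_2* = 16.103284·0.5626 = 9.0593.
Expenditure on q_2: 3.96·9.0593 = 35.8748; share = 0.9696.

share on q_2 = 0.9696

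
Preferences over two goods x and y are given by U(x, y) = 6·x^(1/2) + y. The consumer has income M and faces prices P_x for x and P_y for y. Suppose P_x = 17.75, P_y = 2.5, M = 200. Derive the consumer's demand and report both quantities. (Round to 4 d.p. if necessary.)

x* = 0.1785, y* = 78.7324

MU_x = 3/√x, MU_y = 1. Tangency: 3/√x = P_x/P_y.
Thus x* = (3·P_y/P_x)² — independent of M — with the rest of income spent on y.
Plugging in: x* = (3·2.5/17.75)² = 0.1785, y* = 78.7324.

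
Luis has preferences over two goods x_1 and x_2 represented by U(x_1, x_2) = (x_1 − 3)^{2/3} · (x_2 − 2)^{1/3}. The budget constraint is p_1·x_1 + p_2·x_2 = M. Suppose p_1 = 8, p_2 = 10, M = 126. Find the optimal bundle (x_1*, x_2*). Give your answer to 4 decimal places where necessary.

MRS = 2·(x_2−2)/(x_1−3). Tangency with p_1/p_2 gives x_2−2 = (1/2)·(p_1/p_2)·(x_1−3).
Substituting into the budget: x_1* = 3 + 2/3·(M − 3·p_1 − 2·p_2)/p_1, and x_2* = 2 + 1/3·(…)/p_2.
Discretionary income = 126 − 3·8 − 2·10 = 82; x_1* = 3 + 2/3·82/8 = 9.8333; x_2* = 2 + 1/3·82/10 = 4.7333.

x_1* = 9.8333, x_2* = 4.7333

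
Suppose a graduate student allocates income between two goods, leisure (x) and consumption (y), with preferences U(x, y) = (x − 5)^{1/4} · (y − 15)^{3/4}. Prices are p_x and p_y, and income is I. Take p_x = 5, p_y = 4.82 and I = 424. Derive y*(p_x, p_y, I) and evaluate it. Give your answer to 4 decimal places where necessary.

Let x' = x−5, y' = y−15. MRS = (1/3)·y'/x' = p_x/p_y.
Substituting into the budget: x* = 5 + 0.25·(I − 5·p_x − 15·p_y)/p_x, and y* = 15 + 0.75·(…)/p_y.
Discretionary income = 424 − 5·5 − 15·4.82 = 326.7; y* = 15 + 0.75·326.7/4.82 = 65.8351.

y* = 65.8351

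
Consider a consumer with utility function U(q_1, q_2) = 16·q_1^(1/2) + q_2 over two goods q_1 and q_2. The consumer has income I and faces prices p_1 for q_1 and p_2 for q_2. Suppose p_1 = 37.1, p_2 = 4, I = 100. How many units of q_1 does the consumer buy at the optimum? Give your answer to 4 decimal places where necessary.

q_1* = 0.744

Solve: √q_1 = 8·p_2/p_1, so q_1*(p_1,p_2) = (8·p_2/p_1)², and q_2* = (I − p_1·q_1*)/p_2.
Plugging in: q_1* = (8·4/37.1)² = 0.744.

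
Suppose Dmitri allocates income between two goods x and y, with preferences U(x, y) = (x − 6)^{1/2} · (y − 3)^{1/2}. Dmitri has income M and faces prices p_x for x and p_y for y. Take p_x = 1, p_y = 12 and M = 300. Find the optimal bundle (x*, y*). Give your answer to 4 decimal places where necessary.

MRS = (y−3)/(x−6). Tangency with p_x/p_y gives y−3 = (p_x/p_y)·(x−6).
After buying the subsistence bundle (6, 3), a share 0.5 of the remaining income goes to x: x* = 6 + 0.5·(M − 6p_x − 3p_y)/p_x.
Discretionary income = 300 − 6·1 − 3·12 = 258; x* = 6 + 0.5·258/1 = 135; y* = 3 + 0.5·258/12 = 13.75.

x* = 135, y* = 13.75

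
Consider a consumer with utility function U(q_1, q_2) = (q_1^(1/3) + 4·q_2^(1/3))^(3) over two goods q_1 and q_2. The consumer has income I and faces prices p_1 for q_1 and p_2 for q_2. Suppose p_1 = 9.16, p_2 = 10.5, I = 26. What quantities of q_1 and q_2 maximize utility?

From the CES first-order condition, (1/4)·(q_2/q_1)^(2/3) = p_1/p_2.
Solve for the ratio: q_2/q_1 = [4·p_1/p_2]^(1.5).
With the ratio pinned down, the budget gives q_1* = I/(p_1 + p_2·(q_2/q_1)) and q_2* = (q_2/q_1)·q_1*.
Numerically q_2/q_1 = 6.518524, so q_1* = 26/(9.16 + 10.5·6.518524) = 0.335 and q_2* = 6.518524·0.335 = 2.1839.

q_1* = 0.335, q_2* = 2.1839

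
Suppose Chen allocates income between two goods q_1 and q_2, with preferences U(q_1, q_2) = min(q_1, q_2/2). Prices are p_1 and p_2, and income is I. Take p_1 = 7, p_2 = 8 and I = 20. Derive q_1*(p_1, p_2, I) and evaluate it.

With perfect complements, no substitution: consume in ratio q_1:q_2 = 1:2.
Budget: p_1·q_1 + p_2·2·q_1 = I, so (p_1 + 2·p_2)·q_1 = I.
Demand: q_1*(p_1,p_2,I) = I/(p_1 + 2·p_2), q_2* = 2·I/(p_1 + 2·p_2).
Here 7 + 2·8 = 23, giving q_1* = 0.8696.

q_1* = 0.8696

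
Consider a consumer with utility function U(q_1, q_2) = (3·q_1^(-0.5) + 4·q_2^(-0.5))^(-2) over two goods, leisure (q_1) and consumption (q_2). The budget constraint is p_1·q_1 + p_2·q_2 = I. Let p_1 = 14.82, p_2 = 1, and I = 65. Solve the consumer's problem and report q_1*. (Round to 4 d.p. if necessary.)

q_1* = 2.9373

MU_q_1 ∝ 3·q_1^(-1.5), MU_q_2 ∝ 4·q_2^(-1.5), so MRS = (3/4)·(q_2/q_1)^(1.5) = p_1/p_2.
Solve for the ratio: q_2/q_1 = [(4/3)·p_1/p_2]^(2/3).
Substitute q_2 = (q_2/q_1)·q_1 into the budget: q_1* = I/(p_1 + p_2·(q_2/q_1)).
Numerically q_2/q_1 = 7.309, so q_1* = 65/(14.82 + 1·7.309) = 2.9373.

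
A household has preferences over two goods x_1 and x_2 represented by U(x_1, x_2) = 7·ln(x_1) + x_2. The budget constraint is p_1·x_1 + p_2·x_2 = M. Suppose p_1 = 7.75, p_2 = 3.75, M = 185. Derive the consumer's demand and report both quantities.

x_1* = 3.3871, x_2* = 42.3333

At the given prices: x_1* = 7·3.75/7.75 = 3.3871, and x_2* = 42.3333.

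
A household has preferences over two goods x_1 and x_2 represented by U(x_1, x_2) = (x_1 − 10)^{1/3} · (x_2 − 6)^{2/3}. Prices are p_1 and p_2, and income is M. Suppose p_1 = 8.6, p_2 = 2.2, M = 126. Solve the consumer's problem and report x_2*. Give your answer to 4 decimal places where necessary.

x_2* = 14.1212

MRS = (1/2)·(x_2−6)/(x_1−10). Tangency with p_1/p_2 gives x_2−6 = 2·(p_1/p_2)·(x_1−10).
After buying the subsistence bundle (10, 6), a share 1/3 of the remaining income goes to x_1: x_1* = 10 + 1/3·(M − 10p_1 − 6p_2)/p_1.
Discretionary income = 126 − 10·8.6 − 6·2.2 = 26.8; x_2* = 6 + 2/3·26.8/2.2 = 14.1212.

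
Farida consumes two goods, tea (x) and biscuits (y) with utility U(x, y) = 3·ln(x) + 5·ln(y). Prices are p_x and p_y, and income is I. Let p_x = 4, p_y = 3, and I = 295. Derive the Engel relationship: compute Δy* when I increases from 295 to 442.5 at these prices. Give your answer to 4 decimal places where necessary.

Δy* = 30.7292

MU_x/MU_y = (3·y)/(5·x); tangency sets this equal to p_x/p_y.
Rearranging, p_y·y = (5/3)·p_x·x. Substituting into the budget gives p_x·x·(1 + (5/3)) = I.
Demand: x*(p_x,p_y,I) = 0.375·I/p_x and y* = 0.625·I/p_y.
At p_x=4, p_y=3, I=295: y* = 0.625·295/3 = 61.4583.
At I' = 442.5: y* = 92.1875. Change: 92.1875 − 61.4583 = 30.7292.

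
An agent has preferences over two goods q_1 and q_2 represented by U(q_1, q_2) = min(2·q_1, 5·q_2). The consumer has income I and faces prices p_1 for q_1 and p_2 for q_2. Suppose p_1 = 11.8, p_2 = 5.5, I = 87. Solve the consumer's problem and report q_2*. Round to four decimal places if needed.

Here 5·11.8 + 2·5.5 = 70, giving q_2* = 2.4857.

q_2* = 2.4857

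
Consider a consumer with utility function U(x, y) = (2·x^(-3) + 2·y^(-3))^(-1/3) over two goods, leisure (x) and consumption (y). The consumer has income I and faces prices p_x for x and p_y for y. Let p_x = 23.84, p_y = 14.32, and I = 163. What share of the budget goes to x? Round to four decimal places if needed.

share on x = 0.5944

With the ratio pinned down, the budget gives x* = I/(p_x + p_y·(y/x)) and y* = (y/x)·x*.
Numerically y/x = 1.135902, so x* = 163/(23.84 + 14.32·1.135902) = 4.0642 and y* = 1.135902·4.0642 = 4.6166.
Expenditure on x: 23.84·4.0642 = 96.891; share = 0.5944.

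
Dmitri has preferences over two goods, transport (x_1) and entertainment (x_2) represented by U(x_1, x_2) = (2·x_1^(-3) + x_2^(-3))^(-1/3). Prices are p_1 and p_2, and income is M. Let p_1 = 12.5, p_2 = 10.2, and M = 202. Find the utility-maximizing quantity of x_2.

x_2* = 8.3031

Substitute x_2 = (x_2/x_1)·x_1 into the budget: x_1* = M/(p_1 + p_2·(x_2/x_1)).
Numerically x_2/x_1 = 0.884749, so x_1* = 202/(12.5 + 10.2·0.884749) = 9.3847 and x_2* = 0.884749·9.3847 = 8.3031.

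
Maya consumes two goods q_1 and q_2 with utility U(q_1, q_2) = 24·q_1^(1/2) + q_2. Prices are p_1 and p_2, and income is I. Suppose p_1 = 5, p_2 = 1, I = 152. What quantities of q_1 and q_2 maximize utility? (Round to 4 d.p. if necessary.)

q_1* = 5.76, q_2* = 123.2

Set MRS = p_1/p_2: 12·q_1^(−1/2) = p_1/p_2.
Thus q_1* = (12·p_2/p_1)² — independent of I — with the rest of income spent on q_2.
Plugging in: q_1* = (12·1/5)² = 5.76, q_2* = 123.2.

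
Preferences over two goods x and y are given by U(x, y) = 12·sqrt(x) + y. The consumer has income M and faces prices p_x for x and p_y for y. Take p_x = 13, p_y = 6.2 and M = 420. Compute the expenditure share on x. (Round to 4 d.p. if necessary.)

MU_x = 6/√x, MU_y = 1. Tangency: 6/√x = p_x/p_y.
Solve: √x = 6·p_y/p_x, so x*(p_x,p_y) = (6·p_y/p_x)², and y* = (M − p_x·x*)/p_y.
Plugging in: x* = (6·6.2/13)² = 8.1884, y* = 50.5727.
Expenditure on x: 13·8.1884 = 106.4492; share = 0.2535.

share on x = 0.2535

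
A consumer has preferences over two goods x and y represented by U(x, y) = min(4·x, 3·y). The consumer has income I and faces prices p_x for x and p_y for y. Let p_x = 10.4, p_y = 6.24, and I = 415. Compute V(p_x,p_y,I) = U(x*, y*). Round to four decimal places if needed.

V = 88.6752

Leontief preferences: the optimum is at the kink where x/3 = y/4, i.e. y = (4/3)·x.
Budget: p_x·x + p_y·(4/3)·x = I, so (3·p_x + 4·p_y)·x = 3·I.
Demand: x*(p_x,p_y,I) = 3·I/(3·p_x + 4·p_y), y* = 4·I/(3·p_x + 4·p_y).
Here 3·10.4 + 4·6.24 = 56.16, giving x* = 22.1688 and y* = 29.5584.
Utility at the optimum: U(22.1688, 29.5584) = 88.6752.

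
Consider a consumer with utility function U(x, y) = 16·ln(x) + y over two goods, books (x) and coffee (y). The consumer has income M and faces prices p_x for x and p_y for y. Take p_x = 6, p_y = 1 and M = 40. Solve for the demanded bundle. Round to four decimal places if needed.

x* = 2.6667, y* = 24

Set MRS = p_x/p_y: (16/x)/1 = p_x/p_y.
So x*(p_x,p_y) = 16·p_y/p_x, independent of income; and y* = (M − 16·p_y)/p_y.
At the given prices: x* = 16·1/6 = 2.6667, and y* = 24.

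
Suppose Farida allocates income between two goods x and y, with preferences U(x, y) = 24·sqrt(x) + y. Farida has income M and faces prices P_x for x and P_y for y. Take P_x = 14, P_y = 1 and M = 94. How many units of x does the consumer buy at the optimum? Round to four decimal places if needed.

Plugging in: x* = (12·1/14)² = 0.7347.

x* = 0.7347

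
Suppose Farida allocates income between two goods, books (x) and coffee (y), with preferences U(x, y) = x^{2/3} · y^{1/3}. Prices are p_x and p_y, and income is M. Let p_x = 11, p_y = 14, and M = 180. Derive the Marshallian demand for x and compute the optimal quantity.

x* = 10.9091

Demand: x*(p_x,p_y,M) = 2/3·M/p_x and y* = 1/3·M/p_y.
At p_x=11, p_y=14, M=180: x* = 2/3·180/11 = 10.9091.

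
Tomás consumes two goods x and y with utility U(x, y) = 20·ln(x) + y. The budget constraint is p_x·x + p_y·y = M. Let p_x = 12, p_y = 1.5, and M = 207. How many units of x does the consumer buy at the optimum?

x* = 2.5

MU_x = 20/x, MU_y = 1. Tangency: 20/x = p_x/p_y.
So x*(p_x,p_y) = 20·p_y/p_x, independent of income; and y* = (M − 20·p_y)/p_y.
At the given prices: x* = 20·1.5/12 = 2.5.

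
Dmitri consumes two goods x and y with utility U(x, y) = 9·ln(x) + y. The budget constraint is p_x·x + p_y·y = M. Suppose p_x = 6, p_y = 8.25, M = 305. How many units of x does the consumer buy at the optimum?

x* = 12.375

MU_x = 9/x, MU_y = 1. Tangency: 9/x = p_x/p_y.
So x*(p_x,p_y) = 9·p_y/p_x, independent of income; and y* = (M − 9·p_y)/p_y.
At the given prices: x* = 9·8.25/6 = 12.375.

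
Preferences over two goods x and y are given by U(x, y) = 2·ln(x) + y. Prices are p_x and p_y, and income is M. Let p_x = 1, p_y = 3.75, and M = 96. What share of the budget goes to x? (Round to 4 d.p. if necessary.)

share on x = 0.0781

MU_x = 2/x, MU_y = 1. Tangency: 2/x = p_x/p_y.
So x*(p_x,p_y) = 2·p_y/p_x, independent of income; and y* = (M − 2·p_y)/p_y.
At the given prices: x* = 2·3.75/1 = 7.5, and y* = 23.6.
Expenditure on x: 1·7.5 = 7.5; share = 0.0781.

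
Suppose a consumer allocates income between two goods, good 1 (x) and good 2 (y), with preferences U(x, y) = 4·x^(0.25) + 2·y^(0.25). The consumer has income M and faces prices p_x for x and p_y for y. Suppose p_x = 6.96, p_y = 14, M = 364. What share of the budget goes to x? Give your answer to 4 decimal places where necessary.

MRS = MU_x/MU_y = 2·(y/x)^(0.75). Set equal to p_x/p_y.
Solve for the ratio: y/x = [(1/2)·p_x/p_y]^(4/3).
Substitute y = (y/x)·x into the budget: x* = M/(p_x + p_y·(y/x)).
Numerically y/x = 0.156291, so x* = 364/(6.96 + 14·0.156291) = 39.7898 and y* = 0.156291·39.7898 = 6.2188.
Expenditure on x: 6.96·39.7898 = 276.9368; share = 0.7608.

share on x = 0.7608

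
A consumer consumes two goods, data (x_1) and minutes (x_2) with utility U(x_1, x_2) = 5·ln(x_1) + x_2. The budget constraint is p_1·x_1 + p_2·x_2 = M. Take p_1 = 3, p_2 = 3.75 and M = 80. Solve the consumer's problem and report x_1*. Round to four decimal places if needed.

MU_x_1 = 5/x_1, MU_x_2 = 1. Tangency: 5/x_1 = p_1/p_2.
So x_1*(p_1,p_2) = 5·p_2/p_1, independent of income; and x_2* = (M − 5·p_2)/p_2.
At the given prices: x_1* = 5·3.75/3 = 6.25.

x_1* = 6.25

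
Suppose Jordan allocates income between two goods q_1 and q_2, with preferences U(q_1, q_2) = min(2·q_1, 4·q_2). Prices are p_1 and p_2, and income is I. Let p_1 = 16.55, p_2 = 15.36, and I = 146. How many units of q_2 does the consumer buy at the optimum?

q_2* = 3.0128

With perfect complements, no substitution: consume in ratio q_1:q_2 = 4:2.
Budget: p_1·q_1 + p_2·(1/2)·q_1 = I, so (4·p_1 + 2·p_2)·q_1 = 4·I.
Demand: q_1*(p_1,p_2,I) = 4·I/(4·p_1 + 2·p_2), q_2* = 2·I/(4·p_1 + 2·p_2).
Here 4·16.55 + 2·15.36 = 96.92, giving q_2* = 3.0128.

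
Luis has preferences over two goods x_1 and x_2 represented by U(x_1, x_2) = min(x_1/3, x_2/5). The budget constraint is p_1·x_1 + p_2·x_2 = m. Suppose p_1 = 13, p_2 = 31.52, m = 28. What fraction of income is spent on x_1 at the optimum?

Leontief preferences: the optimum is at the kink where x_1/3 = x_2/5, i.e. x_2 = (5/3)·x_1.
Budget: p_1·x_1 + p_2·(5/3)·x_1 = m, so (3·p_1 + 5·p_2)·x_1 = 3·m.
Demand: x_1*(p_1,p_2,m) = 3·m/(3·p_1 + 5·p_2), x_2* = 5·m/(3·p_1 + 5·p_2).
Here 3·13 + 5·31.52 = 196.6, giving x_1* = 0.4273 and x_2* = 0.7121.
Expenditure on x_1: 13·0.4273 = 5.5544; share = 0.1984.

share on x_1 = 0.1984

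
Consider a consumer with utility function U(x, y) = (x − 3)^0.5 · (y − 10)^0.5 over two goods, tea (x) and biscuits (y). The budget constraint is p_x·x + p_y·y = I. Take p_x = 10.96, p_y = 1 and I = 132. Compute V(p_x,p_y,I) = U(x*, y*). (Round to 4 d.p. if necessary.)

V = 13.4598

Substituting into the budget: x* = 3 + 0.5·(I − 3·p_x − 10·p_y)/p_x, and y* = 10 + 0.5·(…)/p_y.
Discretionary income = 132 − 3·10.96 − 10·1 = 89.12; x* = 3 + 0.5·89.12/10.96 = 7.0657; y* = 10 + 0.5·89.12/1 = 54.56.
Utility at the optimum: U(7.0657, 54.56) = 13.4598.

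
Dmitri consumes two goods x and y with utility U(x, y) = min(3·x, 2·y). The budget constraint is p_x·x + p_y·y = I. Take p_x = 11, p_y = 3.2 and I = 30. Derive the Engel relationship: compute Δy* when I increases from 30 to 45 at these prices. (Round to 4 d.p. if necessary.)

Leontief preferences: the optimum is at the kink where x/2 = y/3, i.e. y = (3/2)·x.
Budget: p_x·x + p_y·(3/2)·x = I, so (2·p_x + 3·p_y)·x = 2·I.
Demand: x*(p_x,p_y,I) = 2·I/(2·p_x + 3·p_y), y* = 3·I/(2·p_x + 3·p_y).
Here 2·11 + 3·3.2 = 31.6, giving y* = 2.8481.
At I' = 45: y* = 4.2722. Change: 4.2722 − 2.8481 = 1.4241.

Δy* = 1.4241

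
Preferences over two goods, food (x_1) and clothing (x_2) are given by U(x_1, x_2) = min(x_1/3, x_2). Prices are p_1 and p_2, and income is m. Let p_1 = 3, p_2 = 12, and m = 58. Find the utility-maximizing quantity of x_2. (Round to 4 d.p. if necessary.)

Leontief preferences: the optimum is at the kink where x_1/3 = x_2/1, i.e. x_2 = (1/3)·x_1.
Budget: p_1·x_1 + p_2·(1/3)·x_1 = m, so (3·p_1 + p_2)·x_1 = 3·m.
Demand: x_1*(p_1,p_2,m) = 3·m/(3·p_1 + p_2), x_2* = m/(3·p_1 + p_2).
Here 3·3 + 12 = 21, giving x_2* = 2.7619.

x_2* = 2.7619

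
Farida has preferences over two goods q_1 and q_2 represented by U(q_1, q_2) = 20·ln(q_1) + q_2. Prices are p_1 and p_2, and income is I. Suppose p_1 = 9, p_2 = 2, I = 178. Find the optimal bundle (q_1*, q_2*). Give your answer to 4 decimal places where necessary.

q_1* = 4.4444, q_2* = 69

MU_q_1 = 20/q_1, MU_q_2 = 1. Tangency: 20/q_1 = p_1/p_2.
So q_1*(p_1,p_2) = 20·p_2/p_1, independent of income; and q_2* = (I − 20·p_2)/p_2.
At the given prices: q_1* = 20·2/9 = 4.4444, and q_2* = 69.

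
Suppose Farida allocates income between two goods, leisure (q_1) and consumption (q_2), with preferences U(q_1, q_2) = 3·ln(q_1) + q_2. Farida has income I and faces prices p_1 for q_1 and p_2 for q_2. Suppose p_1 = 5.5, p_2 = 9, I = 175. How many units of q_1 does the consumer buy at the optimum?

q_1* = 4.9091

At the given prices: q_1* = 3·9/5.5 = 4.9091.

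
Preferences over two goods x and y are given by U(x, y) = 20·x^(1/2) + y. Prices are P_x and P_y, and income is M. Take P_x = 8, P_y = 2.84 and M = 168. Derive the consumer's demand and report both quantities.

Thus x* = (10·P_y/P_x)² — independent of M — with the rest of income spent on y.
Plugging in: x* = (10·2.84/8)² = 12.6025, y* = 23.6549.

x* = 12.6025, y* = 23.6549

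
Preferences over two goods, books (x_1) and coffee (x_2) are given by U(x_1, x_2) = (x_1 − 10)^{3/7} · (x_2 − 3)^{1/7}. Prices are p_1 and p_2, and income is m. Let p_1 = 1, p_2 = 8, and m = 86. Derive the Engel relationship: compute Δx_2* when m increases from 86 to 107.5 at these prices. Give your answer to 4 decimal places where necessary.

Δx_2* = 0.6719

MRS = 3·(x_2−3)/(x_1−10). Tangency with p_1/p_2 gives x_2−3 = (1/3)·(p_1/p_2)·(x_1−10).
Substituting into the budget: x_1* = 10 + 0.75·(m − 10·p_1 − 3·p_2)/p_1, and x_2* = 3 + 0.25·(…)/p_2.
Discretionary income = 86 − 10·1 − 3·8 = 52; x_2* = 3 + 0.25·52/8 = 4.625.
At m' = 107.5: x_2* = 5.2969. Change: 5.2969 − 4.625 = 0.6719.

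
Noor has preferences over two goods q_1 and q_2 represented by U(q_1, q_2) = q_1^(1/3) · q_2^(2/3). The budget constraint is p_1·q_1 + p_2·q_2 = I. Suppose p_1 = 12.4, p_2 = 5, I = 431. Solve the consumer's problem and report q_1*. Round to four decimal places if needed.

q_1* = 11.586

Tangency: MRS = (1/2)·q_2/q_1 = p_1/p_2.
So 1/3·p_2·q_2 = 2/3·p_1·q_1; combined with the budget, a share 1/3 of income goes to q_1.
Demand: q_1*(p_1,p_2,I) = 1/3·I/p_1 and q_2* = 2/3·I/p_2.
At p_1=12.4, p_2=5, I=431: q_1* = 1/3·431/12.4 = 11.586.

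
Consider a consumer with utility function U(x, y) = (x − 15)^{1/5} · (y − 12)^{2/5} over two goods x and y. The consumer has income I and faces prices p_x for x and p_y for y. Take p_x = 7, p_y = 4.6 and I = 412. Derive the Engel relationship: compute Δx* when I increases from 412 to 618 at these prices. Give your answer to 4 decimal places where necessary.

Δx* = 9.8095

This is Cobb-Douglas in (x−15, y−12): tangency gives 0.2·p_y·(y−12) = 0.4·p_x·(x−15).
Substituting into the budget: x* = 15 + 1/3·(I − 15·p_x − 12·p_y)/p_x, and y* = 12 + 2/3·(…)/p_y.
Discretionary income = 412 − 15·7 − 12·4.6 = 251.8; x* = 15 + 1/3·251.8/7 = 26.9905.
At I' = 618: x* = 36.8. Change: 36.8 − 26.9905 = 9.8095.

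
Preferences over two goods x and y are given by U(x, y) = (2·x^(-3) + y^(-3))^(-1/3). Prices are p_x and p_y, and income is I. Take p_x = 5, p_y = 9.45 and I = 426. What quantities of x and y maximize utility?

x* = 36.1712, y* = 25.9412

MRS = MU_x/MU_y = 2·(y/x)^(4). Set equal to p_x/p_y.
Solve for the ratio: y/x = [(1/2)·p_x/p_y]^(0.25).
With the ratio pinned down, the budget gives x* = I/(p_x + p_y·(y/x)) and y* = (y/x)·x*.
Numerically y/x = 0.717178, so x* = 426/(5 + 9.45·0.717178) = 36.1712 and y* = 0.717178·36.1712 = 25.9412.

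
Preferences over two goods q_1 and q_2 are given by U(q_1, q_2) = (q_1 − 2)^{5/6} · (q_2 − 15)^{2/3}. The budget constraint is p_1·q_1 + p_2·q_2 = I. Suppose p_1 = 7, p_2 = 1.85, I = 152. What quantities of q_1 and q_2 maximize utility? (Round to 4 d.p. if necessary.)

q_1* = 10.75, q_2* = 41.4865

After buying the subsistence bundle (2, 15), a share 5/9 of the remaining income goes to q_1: q_1* = 2 + 5/9·(I − 2p_1 − 15p_2)/p_1.
Discretionary income = 152 − 2·7 − 15·1.85 = 110.25; q_1* = 2 + 5/9·110.25/7 = 10.75; q_2* = 15 + 4/9·110.25/1.85 = 41.4865.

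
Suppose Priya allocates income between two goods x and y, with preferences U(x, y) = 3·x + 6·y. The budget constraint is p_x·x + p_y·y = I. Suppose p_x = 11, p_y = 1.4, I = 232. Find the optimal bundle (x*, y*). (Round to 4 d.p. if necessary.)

Perfect substitutes: compare marginal utility per dollar. 3/p_x vs 6/p_y → 0.2727 vs 4.2857.
y gives more utility per dollar, so spend all income on y: y* = I/p_y, x* = 0.
Numerically: x* = 0, y* = 165.7143.

x* = 0, y* = 165.7143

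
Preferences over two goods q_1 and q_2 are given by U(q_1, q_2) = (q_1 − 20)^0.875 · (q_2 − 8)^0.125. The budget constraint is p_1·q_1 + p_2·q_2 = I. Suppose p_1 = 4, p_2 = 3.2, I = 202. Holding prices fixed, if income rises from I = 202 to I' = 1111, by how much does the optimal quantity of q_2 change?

Δq_2* = 35.5078

MRS = 7·(q_2−8)/(q_1−20). Tangency with p_1/p_2 gives q_2−8 = (1/7)·(p_1/p_2)·(q_1−20).
After buying the subsistence bundle (20, 8), a share 0.875 of the remaining income goes to q_1: q_1* = 20 + 0.875·(I − 20p_1 − 8p_2)/p_1.
Discretionary income = 202 − 20·4 − 8·3.2 = 96.4; q_2* = 8 + 0.125·96.4/3.2 = 11.7656.
At I' = 1111: q_2* = 47.2734. Change: 47.2734 − 11.7656 = 35.5078.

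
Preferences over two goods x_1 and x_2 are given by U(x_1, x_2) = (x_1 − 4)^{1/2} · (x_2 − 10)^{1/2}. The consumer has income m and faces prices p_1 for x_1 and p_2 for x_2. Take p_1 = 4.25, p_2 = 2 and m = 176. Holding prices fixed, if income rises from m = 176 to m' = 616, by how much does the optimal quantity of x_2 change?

Discretionary income = 176 − 4·4.25 − 10·2 = 139; x_2* = 10 + 0.5·139/2 = 44.75.
At m' = 616: x_2* = 154.75. Change: 154.75 − 44.75 = 110.

Δx_2* = 110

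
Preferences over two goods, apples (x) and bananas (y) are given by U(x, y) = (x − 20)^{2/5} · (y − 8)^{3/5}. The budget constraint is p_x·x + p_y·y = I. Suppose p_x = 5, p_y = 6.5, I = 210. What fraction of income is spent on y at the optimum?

Discretionary income = 210 − 20·5 − 8·6.5 = 58; x* = 20 + 0.4·58/5 = 24.64; y* = 8 + 0.6·58/6.5 = 13.3538.
Expenditure on y: 6.5·13.3538 = 86.8; share = 0.4133.

share on y = 0.4133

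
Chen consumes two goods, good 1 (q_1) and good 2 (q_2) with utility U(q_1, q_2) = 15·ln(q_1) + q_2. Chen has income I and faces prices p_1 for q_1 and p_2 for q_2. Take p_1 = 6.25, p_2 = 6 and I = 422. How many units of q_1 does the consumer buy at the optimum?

So q_1*(p_1,p_2) = 15·p_2/p_1, independent of income; and q_2* = (I − 15·p_2)/p_2.
At the given prices: q_1* = 15·6/6.25 = 14.4.

q_1* = 14.4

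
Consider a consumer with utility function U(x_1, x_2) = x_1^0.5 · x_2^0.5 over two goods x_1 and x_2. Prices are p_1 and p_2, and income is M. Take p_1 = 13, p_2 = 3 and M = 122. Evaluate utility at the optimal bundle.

V = 9.7678

MU_x_1/MU_x_2 = (0.5·x_2)/(0.5·x_1); tangency sets this equal to p_1/p_2.
So 0.5·p_2·x_2 = 0.5·p_1·x_1; combined with the budget, a share 0.5 of income goes to x_1.
Demand: x_1*(p_1,p_2,M) = 0.5·M/p_1 and x_2* = 0.5·M/p_2.
At p_1=13, p_2=3, M=122: x_1* = 0.5·122/13 = 4.6923, x_2* = 20.3333.
Utility at the optimum: U(4.6923, 20.3333) = 9.7678.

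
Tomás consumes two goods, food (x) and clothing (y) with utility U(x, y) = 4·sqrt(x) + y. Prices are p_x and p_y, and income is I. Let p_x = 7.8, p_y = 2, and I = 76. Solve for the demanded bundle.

x* = 0.263, y* = 36.9744

MU_x = 2/√x, MU_y = 1. Tangency: 2/√x = p_x/p_y.
Thus x* = (2·p_y/p_x)² — independent of I — with the rest of income spent on y.
Plugging in: x* = (2·2/7.8)² = 0.263, y* = 36.9744.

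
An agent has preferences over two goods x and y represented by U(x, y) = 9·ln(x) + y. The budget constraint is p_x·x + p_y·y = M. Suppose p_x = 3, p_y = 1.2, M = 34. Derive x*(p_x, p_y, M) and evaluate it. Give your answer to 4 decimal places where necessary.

x* = 3.6

MU_x = 9/x, MU_y = 1. Tangency: 9/x = p_x/p_y.
So x*(p_x,p_y) = 9·p_y/p_x, independent of income; and y* = (M − 9·p_y)/p_y.
At the given prices: x* = 9·1.2/3 = 3.6.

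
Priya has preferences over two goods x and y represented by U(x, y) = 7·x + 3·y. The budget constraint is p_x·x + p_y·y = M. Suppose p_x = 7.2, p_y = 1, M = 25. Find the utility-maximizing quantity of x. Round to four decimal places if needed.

x* = 0

Perfect substitutes: compare marginal utility per dollar. 7/p_x vs 3/p_y → 0.9722 vs 3.
y gives more utility per dollar, so spend all income on y: y* = M/p_y, x* = 0.
Numerically: x* = 0, y* = 25.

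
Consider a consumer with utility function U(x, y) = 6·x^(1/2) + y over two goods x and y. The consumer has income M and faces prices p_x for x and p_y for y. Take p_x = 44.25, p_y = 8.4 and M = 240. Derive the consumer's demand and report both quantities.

MU_x = 3/√x, MU_y = 1. Tangency: 3/√x = p_x/p_y.
Solve: √x = 3·p_y/p_x, so x*(p_x,p_y) = (3·p_y/p_x)², and y* = (M − p_x·x*)/p_y.
Plugging in: x* = (3·8.4/44.25)² = 0.3243, y* = 26.863.

x* = 0.3243, y* = 26.863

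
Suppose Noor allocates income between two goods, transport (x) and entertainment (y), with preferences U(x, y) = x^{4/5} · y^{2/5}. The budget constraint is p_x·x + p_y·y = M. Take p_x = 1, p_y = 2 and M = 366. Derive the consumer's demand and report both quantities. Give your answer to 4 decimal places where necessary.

Demand: x*(p_x,p_y,M) = 2/3·M/p_x and y* = 1/3·M/p_y.
At p_x=1, p_y=2, M=366: x* = 2/3·366/1 = 244, y* = 61.

x* = 244, y* = 61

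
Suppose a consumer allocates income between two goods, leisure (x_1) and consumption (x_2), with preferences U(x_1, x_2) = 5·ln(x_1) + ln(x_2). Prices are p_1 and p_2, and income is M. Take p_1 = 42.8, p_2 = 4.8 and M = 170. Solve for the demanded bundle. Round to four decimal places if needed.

x_1* = 3.31, x_2* = 5.9028

The MRS is 5·x_2/x_1. Set MRS = p_1/p_2.
Rearranging, p_2·x_2 = (1/5)·p_1·x_1. Substituting into the budget gives p_1·x_1·(1 + (1/5)) = M.
Demand: x_1*(p_1,p_2,M) = 5/6·M/p_1 and x_2* = 1/6·M/p_2.
At p_1=42.8, p_2=4.8, M=170: x_1* = 5/6·170/42.8 = 3.31, x_2* = 5.9028.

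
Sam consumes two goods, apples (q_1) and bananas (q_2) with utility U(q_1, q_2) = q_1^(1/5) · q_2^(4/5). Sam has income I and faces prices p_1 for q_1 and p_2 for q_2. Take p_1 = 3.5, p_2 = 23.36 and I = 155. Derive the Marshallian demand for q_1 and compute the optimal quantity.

Demand: q_1*(p_1,p_2,I) = 0.2·I/p_1 and q_2* = 0.8·I/p_2.
At p_1=3.5, p_2=23.36, I=155: q_1* = 0.2·155/3.5 = 8.8571.

q_1* = 8.8571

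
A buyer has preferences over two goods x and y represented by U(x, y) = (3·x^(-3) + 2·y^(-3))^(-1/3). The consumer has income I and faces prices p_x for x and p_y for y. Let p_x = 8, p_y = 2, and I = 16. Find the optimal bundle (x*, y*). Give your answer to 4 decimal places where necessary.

x* = 1.5158, y* = 1.937

MU_x ∝ 3·x^(-4), MU_y ∝ 2·y^(-4), so MRS = (3/2)·(y/x)^(4) = p_x/p_y.
Solve for the ratio: y/x = [(2/3)·p_x/p_y]^(0.25).
With the ratio pinned down, the budget gives x* = I/(p_x + p_y·(y/x)) and y* = (y/x)·x*.
Numerically y/x = 1.277886, so x* = 16/(8 + 2·1.277886) = 1.5158 and y* = 1.277886·1.5158 = 1.937.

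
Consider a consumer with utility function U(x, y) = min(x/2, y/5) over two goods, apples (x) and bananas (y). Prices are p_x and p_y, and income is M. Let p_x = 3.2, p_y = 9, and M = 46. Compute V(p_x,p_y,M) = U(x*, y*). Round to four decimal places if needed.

Demand: x*(p_x,p_y,M) = 2·M/(2·p_x + 5·p_y), y* = 5·M/(2·p_x + 5·p_y).
Here 2·3.2 + 5·9 = 51.4, giving x* = 1.7899 and y* = 4.4747.
Utility at the optimum: U(1.7899, 4.4747) = 0.8949.

V = 0.8949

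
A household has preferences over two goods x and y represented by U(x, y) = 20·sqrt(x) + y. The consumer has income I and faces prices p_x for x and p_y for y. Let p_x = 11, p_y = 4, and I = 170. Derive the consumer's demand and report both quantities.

x* = 13.2231, y* = 6.1364

Set MRS = p_x/p_y: 10·x^(−1/2) = p_x/p_y.
Solve: √x = 10·p_y/p_x, so x*(p_x,p_y) = (10·p_y/p_x)², and y* = (I − p_x·x*)/p_y.
Plugging in: x* = (10·4/11)² = 13.2231, y* = 6.1364.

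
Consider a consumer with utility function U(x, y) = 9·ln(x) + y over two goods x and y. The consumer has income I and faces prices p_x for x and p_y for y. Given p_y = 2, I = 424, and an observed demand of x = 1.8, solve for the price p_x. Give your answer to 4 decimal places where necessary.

p_x = 10

MU_x = 9/x, MU_y = 1. Tangency: 9/x = p_x/p_y.
So x*(p_x,p_y) = 9·p_y/p_x, independent of income; and y* = (I − 9·p_y)/p_y.
Set x* = 1.8 in the demand function and solve for p_x: p_x = 10.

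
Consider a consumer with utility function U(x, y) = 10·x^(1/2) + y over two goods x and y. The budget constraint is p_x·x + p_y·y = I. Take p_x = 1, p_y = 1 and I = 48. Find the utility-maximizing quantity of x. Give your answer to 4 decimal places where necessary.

Utility is quasi-linear in y; the FOC for x is 5/√x = p_x/p_y.
Solve: √x = 5·p_y/p_x, so x*(p_x,p_y) = (5·p_y/p_x)², and y* = (I − p_x·x*)/p_y.
Plugging in: x* = (5·1/1)² = 25.

x* = 25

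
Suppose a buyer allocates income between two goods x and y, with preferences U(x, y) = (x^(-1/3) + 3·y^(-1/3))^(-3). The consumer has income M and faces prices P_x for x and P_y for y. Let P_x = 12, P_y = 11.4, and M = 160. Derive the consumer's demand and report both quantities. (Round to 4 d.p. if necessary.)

x* = 4.102, y* = 9.7172

MU_x ∝ x^(-4/3), MU_y ∝ 3·y^(-4/3), so MRS = (1/3)·(y/x)^(4/3) = P_x/P_y.
Hence y/x = (3·P_x/P_y)^(1/(4/3)), i.e. raised to the 0.75 power.
Substitute y = (y/x)·x into the budget: x* = M/(P_x + P_y·(y/x)).
Numerically y/x = 2.368908, so x* = 160/(12 + 11.4·2.368908) = 4.102 and y* = 2.368908·4.102 = 9.7172.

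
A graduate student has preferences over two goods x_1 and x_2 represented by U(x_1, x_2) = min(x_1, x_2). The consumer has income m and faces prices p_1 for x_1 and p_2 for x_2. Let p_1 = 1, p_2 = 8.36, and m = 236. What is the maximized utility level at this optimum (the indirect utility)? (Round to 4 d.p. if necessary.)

Demand: x_1*(p_1,p_2,m) = m/(p_1 + p_2), x_2* = m/(p_1 + p_2).
Here 1 + 8.36 = 9.36, giving x_1* = 25.2137 and x_2* = 25.2137.
Utility at the optimum: U(25.2137, 25.2137) = 25.2137.

V = 25.2137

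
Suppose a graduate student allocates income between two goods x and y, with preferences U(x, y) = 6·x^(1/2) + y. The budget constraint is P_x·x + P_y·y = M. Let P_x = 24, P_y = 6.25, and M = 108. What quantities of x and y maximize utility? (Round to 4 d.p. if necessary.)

Plugging in: x* = (3·6.25/24)² = 0.6104, y* = 14.9362.

x* = 0.6104, y* = 14.9362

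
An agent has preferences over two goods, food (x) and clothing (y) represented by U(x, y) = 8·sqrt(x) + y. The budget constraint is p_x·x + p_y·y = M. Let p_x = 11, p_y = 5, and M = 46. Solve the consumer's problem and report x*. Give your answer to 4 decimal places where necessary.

x* = 3.3058

Utility is quasi-linear in y; the FOC for x is 4/√x = p_x/p_y.
Solve: √x = 4·p_y/p_x, so x*(p_x,p_y) = (4·p_y/p_x)², and y* = (M − p_x·x*)/p_y.
Plugging in: x* = (4·5/11)² = 3.3058.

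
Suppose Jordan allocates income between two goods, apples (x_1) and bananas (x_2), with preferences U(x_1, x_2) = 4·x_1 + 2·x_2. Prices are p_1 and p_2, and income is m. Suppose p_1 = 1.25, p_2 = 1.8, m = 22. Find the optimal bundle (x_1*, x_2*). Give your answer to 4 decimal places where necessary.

Linear utility — the consumer picks whichever good has higher MU/price: 4/1.25 = 3.2 vs 2/1.8 = 1.1111.
x_1 gives more utility per dollar, so spend all income on x_1: x_1* = m/p_1, x_2* = 0.
Numerically: x_1* = 17.6, x_2* = 0.

x_1* = 17.6, x_2* = 0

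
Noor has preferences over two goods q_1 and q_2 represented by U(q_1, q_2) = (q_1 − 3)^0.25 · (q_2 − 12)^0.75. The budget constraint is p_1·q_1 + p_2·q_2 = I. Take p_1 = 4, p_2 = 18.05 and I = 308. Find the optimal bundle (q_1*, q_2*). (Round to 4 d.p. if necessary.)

q_1* = 7.9625, q_2* = 15.2992

Let q_1' = q_1−3, q_2' = q_2−12. MRS = (1/3)·q_2'/q_1' = p_1/p_2.
Substituting into the budget: q_1* = 3 + 0.25·(I − 3·p_1 − 12·p_2)/p_1, and q_2* = 12 + 0.75·(…)/p_2.
Discretionary income = 308 − 3·4 − 12·18.05 = 79.4; q_1* = 3 + 0.25·79.4/4 = 7.9625; q_2* = 12 + 0.75·79.4/18.05 = 15.2992.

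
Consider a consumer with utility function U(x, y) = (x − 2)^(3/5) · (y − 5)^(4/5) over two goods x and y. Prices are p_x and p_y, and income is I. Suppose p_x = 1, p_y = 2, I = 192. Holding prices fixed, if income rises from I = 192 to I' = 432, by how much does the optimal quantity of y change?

Δy* = 68.5714

Substituting into the budget: x* = 2 + 3/7·(I − 2·p_x − 5·p_y)/p_x, and y* = 5 + 4/7·(…)/p_y.
Discretionary income = 192 − 2·1 − 5·2 = 180; y* = 5 + 4/7·180/2 = 56.4286.
At I' = 432: y* = 125. Change: 125 − 56.4286 = 68.5714.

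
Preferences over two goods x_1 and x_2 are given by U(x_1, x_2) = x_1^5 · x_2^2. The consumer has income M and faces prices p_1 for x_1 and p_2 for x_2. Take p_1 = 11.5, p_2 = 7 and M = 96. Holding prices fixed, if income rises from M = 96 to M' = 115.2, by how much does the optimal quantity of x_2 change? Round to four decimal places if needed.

At p_1=11.5, p_2=7, M=96: x_2* = 2/7·96/7 = 3.9184.
At M' = 115.2: x_2* = 4.702. Change: 4.702 − 3.9184 = 0.7837.

Δx_2* = 0.7837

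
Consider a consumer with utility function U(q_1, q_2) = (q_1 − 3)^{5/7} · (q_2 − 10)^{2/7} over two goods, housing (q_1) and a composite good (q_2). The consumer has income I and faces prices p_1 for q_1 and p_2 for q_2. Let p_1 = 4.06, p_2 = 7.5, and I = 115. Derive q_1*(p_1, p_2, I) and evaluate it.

After buying the subsistence bundle (3, 10), a share 5/7 of the remaining income goes to q_1: q_1* = 3 + 5/7·(I − 3p_1 − 10p_2)/p_1.
Discretionary income = 115 − 3·4.06 − 10·7.5 = 27.82; q_1* = 3 + 5/7·27.82/4.06 = 7.8944.

q_1* = 7.8944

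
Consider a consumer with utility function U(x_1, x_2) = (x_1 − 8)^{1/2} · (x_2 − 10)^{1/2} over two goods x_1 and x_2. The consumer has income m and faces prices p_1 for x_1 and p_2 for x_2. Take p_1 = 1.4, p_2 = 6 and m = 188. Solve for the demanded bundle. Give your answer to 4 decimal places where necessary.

x_1* = 49.7143, x_2* = 19.7333

Let x_1' = x_1−8, x_2' = x_2−10. MRS = x_2'/x_1' = p_1/p_2.
After buying the subsistence bundle (8, 10), a share 0.5 of the remaining income goes to x_1: x_1* = 8 + 0.5·(m − 8p_1 − 10p_2)/p_1.
Discretionary income = 188 − 8·1.4 − 10·6 = 116.8; x_1* = 8 + 0.5·116.8/1.4 = 49.7143; x_2* = 10 + 0.5·116.8/6 = 19.7333.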